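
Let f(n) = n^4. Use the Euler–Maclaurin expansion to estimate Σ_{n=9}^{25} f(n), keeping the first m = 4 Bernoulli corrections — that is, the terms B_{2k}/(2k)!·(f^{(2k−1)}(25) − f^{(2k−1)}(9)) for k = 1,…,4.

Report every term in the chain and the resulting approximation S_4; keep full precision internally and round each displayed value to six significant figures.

The integral term ∫_9^25 x^4 dx = 1.94132e+06.
Endpoint term: (f(9) + f(25))/2 = (6561.00 + 390625)/2 = 198593.
So far: 2.13991e+06.
k=1: B_{2}/(2)! × [f^{(1)}(25) − f^{(1)}(9)] = 1/12 × (62500.0 − 2916.00) = 4965.33.
Partial sum through k=1: 2.14487e+06.
k=2: B_{4}/(4)! × [f^{(3)}(25) − f^{(3)}(9)] = −1/720 × (600.000 − 216.000) = -0.533333.
Partial sum through k=2: 2.14487e+06.
k=3: B_{6}/(6)! × [f^{(5)}(25) − f^{(5)}(9)] = 1/30240 × (0.00000 − 0.00000) = 0.00000.
Partial sum through k=3: 2.14487e+06.
k=4: B_{8}/(8)! × [f^{(7)}(25) − f^{(7)}(9)] = −1/1209600 × (0.00000 − 0.00000) = 0.00000.

S_4 ≈ 2.14487e+06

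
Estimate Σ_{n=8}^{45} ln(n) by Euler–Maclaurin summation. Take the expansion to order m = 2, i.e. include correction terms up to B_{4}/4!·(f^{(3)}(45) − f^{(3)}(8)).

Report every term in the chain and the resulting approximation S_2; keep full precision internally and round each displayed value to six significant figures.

S_2 ≈ 120.599

The integral term ∫_8^45 ln(x) dx = 117.664.
Endpoint term: (f(8) + f(45))/2 = (2.07944 + 3.80666)/2 = 2.94305.
Integral + boundary = 120.607.
k=1: B_{2}/(2)! × [f^{(1)}(45) − f^{(1)}(8)] = 1/12 × (0.0222222 − 0.125000) = -0.00856481.
After k=1: 120.599.
k=2: B_{4}/(4)! × [f^{(3)}(45) − f^{(3)}(8)] = −1/720 × (2.19479e-05 − 0.00390625) = 5.39486e-06.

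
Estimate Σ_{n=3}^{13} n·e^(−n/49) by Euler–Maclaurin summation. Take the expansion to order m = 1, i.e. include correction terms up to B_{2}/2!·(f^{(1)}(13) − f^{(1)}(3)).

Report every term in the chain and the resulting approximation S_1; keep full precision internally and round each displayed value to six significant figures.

∫_3^13 x·e^(−x/49) dx evaluates to 66.6212.
½[f(3) + f(13)] = ½[2.82184 + 9.97062] = 6.39623.
Integral + boundary = 73.0175.
Correction k=1: B_{2}/2! · (f^{(1)}(13) − f^{(1)}(3)) = 1/12 · (0.563489 − 0.883024) = -0.0266279.

S_1 ≈ 72.9908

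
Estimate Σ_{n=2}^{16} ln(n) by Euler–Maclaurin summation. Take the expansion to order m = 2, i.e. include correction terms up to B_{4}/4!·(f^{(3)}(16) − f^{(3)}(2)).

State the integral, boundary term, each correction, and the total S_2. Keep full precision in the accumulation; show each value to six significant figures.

The integral term ∫_2^16 ln(x) dx = 28.9751.
Boundary: ½(f(2) + f(16)) = ½(0.693147 + 2.77259) = 1.73287.
Running total after boundary: 30.7080.
k=1: B_{2}/(2)! × [f^{(1)}(16) − f^{(1)}(2)] = 1/12 × (0.0625000 − 0.500000) = -0.0364583.
Running total after k=1: 30.6715.
k=2: B_{4}/(4)! × [f^{(3)}(16) − f^{(3)}(2)] = −1/720 × (0.000488281 − 0.250000) = 0.000346544.

S_2 ≈ 30.6719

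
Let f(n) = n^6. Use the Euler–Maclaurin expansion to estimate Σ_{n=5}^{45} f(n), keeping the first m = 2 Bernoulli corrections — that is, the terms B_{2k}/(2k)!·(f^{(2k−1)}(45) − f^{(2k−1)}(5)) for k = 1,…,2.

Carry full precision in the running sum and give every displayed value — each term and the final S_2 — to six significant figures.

S_2 ≈ 5.76255e+10

∫_5^45 x^6 dx evaluates to 5.33813e+10.
½[f(5) + f(45)] = ½[15625.0 + 8.30377e+09] = 4.15189e+09.
Running total after boundary: 5.75332e+10.
k=1: B_{2}/(2)! × [f^{(1)}(45) − f^{(1)}(5)] = 1/12 × (1.10717e+09 − 18750.0) = 9.22625e+07.
Partial sum through k=1: 5.76255e+10.
k=2: B_{4}/(4)! × [f^{(3)}(45) − f^{(3)}(5)] = −1/720 × (1.09350e+07 − 15000.0) = -15166.7.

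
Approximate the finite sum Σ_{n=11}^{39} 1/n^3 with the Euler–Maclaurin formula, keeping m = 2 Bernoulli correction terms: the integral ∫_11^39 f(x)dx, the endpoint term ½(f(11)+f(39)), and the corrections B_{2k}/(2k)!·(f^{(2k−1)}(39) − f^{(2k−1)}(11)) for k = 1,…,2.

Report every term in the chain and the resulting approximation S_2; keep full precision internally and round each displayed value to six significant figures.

Integral: ∫_11^39 1/x^3 dx = 0.00380350.
Boundary: ½(f(11) + f(39)) = ½(0.000751315 + 1.68580e-05) = 0.000384086.
Integral + boundary = 0.00418759.
Order-1 term: 1/12 · (-1.29677e-06 − (-0.000204904)) = 1.69673e-05.
After k=1: 0.00420455.
Order-2 term: −1/720 · (-1.70515e-08 − (-3.38684e-05)) = -4.70158e-08.

S_2 ≈ 0.00420451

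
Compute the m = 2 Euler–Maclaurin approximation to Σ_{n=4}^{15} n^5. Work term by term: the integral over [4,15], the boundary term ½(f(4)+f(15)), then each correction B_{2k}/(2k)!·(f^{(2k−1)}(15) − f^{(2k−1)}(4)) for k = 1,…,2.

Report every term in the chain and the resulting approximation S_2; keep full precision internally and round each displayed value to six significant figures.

Integral: ∫_4^15 x^5 dx = 1.89775e+06.
Endpoint term: (f(4) + f(15))/2 = (1024.00 + 759375)/2 = 380200.
So far: 2.27795e+06.
Order-1 term: 1/12 · (253125 − 1280.00) = 20987.1.
After k=1: 2.29894e+06.
Order-2 term: −1/720 · (13500.0 − 960.000) = -17.4167.

S_2 ≈ 2.29892e+06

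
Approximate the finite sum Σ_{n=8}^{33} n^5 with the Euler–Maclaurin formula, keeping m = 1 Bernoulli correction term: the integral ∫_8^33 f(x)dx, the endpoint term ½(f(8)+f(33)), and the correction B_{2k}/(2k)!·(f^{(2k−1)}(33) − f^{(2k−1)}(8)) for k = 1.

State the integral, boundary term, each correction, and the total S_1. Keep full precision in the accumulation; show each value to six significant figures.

∫_8^33 x^5 dx evaluates to 2.15201e+08.
½[f(8) + f(33)] = ½[32768.0 + 3.91354e+07] = 1.95841e+07.
Running total after boundary: 2.34785e+08.
k=1: B_{2}/(2)! × [f^{(1)}(33) − f^{(1)}(8)] = 1/12 × (5.92960e+06 − 20480.0) = 492427.

S_1 ≈ 2.35277e+08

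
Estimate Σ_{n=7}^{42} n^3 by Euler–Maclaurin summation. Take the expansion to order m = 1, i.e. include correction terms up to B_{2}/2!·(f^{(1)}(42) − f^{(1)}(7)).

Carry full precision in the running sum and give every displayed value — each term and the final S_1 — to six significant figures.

Integral: ∫_7^42 x^3 dx = 777324.
Boundary: ½(f(7) + f(42)) = ½(343.000 + 74088.0) = 37215.5.
Integral + boundary = 814539.
Correction k=1: B_{2}/2! · (f^{(1)}(42) − f^{(1)}(7)) = 1/12 · (5292.00 − 147.000) = 428.750.

S_1 ≈ 814968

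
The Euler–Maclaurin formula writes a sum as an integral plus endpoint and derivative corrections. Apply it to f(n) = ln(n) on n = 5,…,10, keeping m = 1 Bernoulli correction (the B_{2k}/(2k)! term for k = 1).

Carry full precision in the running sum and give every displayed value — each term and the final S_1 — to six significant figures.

Integral: ∫_5^10 ln(x) dx = 9.97866.
Endpoint term: (f(5) + f(10))/2 = (1.60944 + 2.30259)/2 = 1.95601.
Integral + boundary = 11.9347.
Correction k=1: B_{2}/2! · (f^{(1)}(10) − f^{(1)}(5)) = 1/12 · (0.100000 − 0.200000) = -0.00833333.

S_1 ≈ 11.9263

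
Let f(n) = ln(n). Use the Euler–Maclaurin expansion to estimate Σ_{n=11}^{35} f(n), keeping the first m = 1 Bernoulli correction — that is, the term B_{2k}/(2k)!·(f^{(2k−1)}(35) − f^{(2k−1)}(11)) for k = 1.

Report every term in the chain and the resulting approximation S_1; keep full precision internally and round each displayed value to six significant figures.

S_1 ≈ 77.0318

Integral: ∫_11^35 ln(x) dx = 74.0603.
Boundary: ½(f(11) + f(35)) = ½(2.39790 + 3.55535) = 2.97662.
So far: 77.0370.
k=1: B_{2}/(2)! × [f^{(1)}(35) − f^{(1)}(11)] = 1/12 × (0.0285714 − 0.0909091) = -0.00519481.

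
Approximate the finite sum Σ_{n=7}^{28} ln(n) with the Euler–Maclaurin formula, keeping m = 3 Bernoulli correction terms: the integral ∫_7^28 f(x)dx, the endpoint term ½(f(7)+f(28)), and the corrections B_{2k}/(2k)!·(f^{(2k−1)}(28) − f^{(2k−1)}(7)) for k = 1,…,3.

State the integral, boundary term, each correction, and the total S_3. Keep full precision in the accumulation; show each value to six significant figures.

Integral: ∫_7^28 ln(x) dx = 58.6804.
½[f(7) + f(28)] = ½[1.94591 + 3.33220] = 2.63906.
Running total after boundary: 61.3194.
Correction k=1: B_{2}/2! · (f^{(1)}(28) − f^{(1)}(7)) = 1/12 · (0.0357143 − 0.142857) = -0.00892857.
Partial sum through k=1: 61.3105.
Correction k=2: B_{4}/4! · (f^{(3)}(28) − f^{(3)}(7)) = −1/720 · (9.11079e-05 − 0.00583090) = 7.97194e-06.
Partial sum through k=2: 61.3105.
Correction k=3: B_{6}/6! · (f^{(5)}(28) − f^{(5)}(7)) = 1/30240 · (1.39451e-06 − 0.00142798) = -4.71753e-08.

S_3 ≈ 61.3105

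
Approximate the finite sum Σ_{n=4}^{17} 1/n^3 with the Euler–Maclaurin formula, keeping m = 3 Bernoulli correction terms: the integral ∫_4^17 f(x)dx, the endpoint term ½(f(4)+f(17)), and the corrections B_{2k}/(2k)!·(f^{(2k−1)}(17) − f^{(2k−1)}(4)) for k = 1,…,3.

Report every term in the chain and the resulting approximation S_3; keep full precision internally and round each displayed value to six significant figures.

S_3 ≈ 0.0383887

The integral term ∫_4^17 1/x^3 dx = 0.0295199.
Endpoint term: (f(4) + f(17))/2 = (0.0156250 + 0.000203542)/2 = 0.00791427.
Integral + boundary = 0.0374342.
Order-1 term: 1/12 · (-3.59191e-05 − (-0.0117188)) = 0.000973569.
Running total after k=1: 0.0384077.
Order-2 term: −1/720 · (-2.48575e-06 − (-0.0146484)) = -2.03416e-05.
Running total after k=2: 0.0383874.
Order-3 term: 1/30240 · (-3.61251e-07 − (-0.0384521)) = 1.27155e-06.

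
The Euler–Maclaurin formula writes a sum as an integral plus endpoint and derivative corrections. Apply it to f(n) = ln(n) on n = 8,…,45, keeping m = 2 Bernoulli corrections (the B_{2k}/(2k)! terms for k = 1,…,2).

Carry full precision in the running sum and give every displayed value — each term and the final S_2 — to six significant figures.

∫_8^45 ln(x) dx evaluates to 117.664.
Boundary: ½(f(8) + f(45)) = ½(2.07944 + 3.80666) = 2.94305.
So far: 120.607.
Correction k=1: B_{2}/2! · (f^{(1)}(45) − f^{(1)}(8)) = 1/12 · (0.0222222 − 0.125000) = -0.00856481.
After k=1: 120.599.
Correction k=2: B_{4}/4! · (f^{(3)}(45) − f^{(3)}(8)) = −1/720 · (2.19479e-05 − 0.00390625) = 5.39486e-06.

S_2 ≈ 120.599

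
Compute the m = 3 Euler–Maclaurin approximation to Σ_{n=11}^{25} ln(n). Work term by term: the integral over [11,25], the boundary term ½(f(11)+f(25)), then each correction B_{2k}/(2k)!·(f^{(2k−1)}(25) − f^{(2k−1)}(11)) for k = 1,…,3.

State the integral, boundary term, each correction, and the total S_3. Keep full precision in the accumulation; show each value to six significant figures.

The integral term ∫_11^25 ln(x) dx = 40.0950.
Endpoint term: (f(11) + f(25))/2 = (2.39790 + 3.21888)/2 = 2.80839.
So far: 42.9034.
Correction k=1: B_{2}/2! · (f^{(1)}(25) − f^{(1)}(11)) = 1/12 · (0.0400000 − 0.0909091) = -0.00424242.
Partial sum through k=1: 42.8992.
Correction k=2: B_{4}/4! · (f^{(3)}(25) − f^{(3)}(11)) = −1/720 · (0.000128000 − 0.00150263) = 1.90921e-06.
Partial sum through k=2: 42.8992.
Correction k=3: B_{6}/6! · (f^{(5)}(25) − f^{(5)}(11)) = 1/30240 · (2.45760e-06 − 0.000149021) = -4.84668e-09.

S_3 ≈ 42.8992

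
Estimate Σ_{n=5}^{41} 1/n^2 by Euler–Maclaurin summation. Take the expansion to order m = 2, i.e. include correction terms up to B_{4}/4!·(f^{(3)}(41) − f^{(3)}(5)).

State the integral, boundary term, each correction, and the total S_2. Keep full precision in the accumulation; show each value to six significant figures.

∫_5^41 1/x^2 dx evaluates to 0.175610.
½[f(5) + f(41)] = ½[0.0400000 + 0.000594884] = 0.0202974.
Integral + boundary = 0.195907.
Order-1 term: 1/12 · (-2.90187e-05 − (-0.0160000)) = 0.00133092.
After k=1: 0.197238.
Order-2 term: −1/720 · (-2.07153e-07 − (-0.00768000)) = -1.06664e-05.

S_2 ≈ 0.197227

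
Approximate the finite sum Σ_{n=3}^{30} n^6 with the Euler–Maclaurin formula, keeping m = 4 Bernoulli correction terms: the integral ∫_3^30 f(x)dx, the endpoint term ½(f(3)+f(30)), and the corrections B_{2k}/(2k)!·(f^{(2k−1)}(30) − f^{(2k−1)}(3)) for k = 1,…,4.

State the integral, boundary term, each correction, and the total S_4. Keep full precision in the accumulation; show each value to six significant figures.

S_4 ≈ 3.50093e+09

∫_3^30 x^6 dx evaluates to 3.12429e+09.
Boundary: ½(f(3) + f(30)) = ½(729.000 + 7.29000e+08) = 3.64500e+08.
Integral + boundary = 3.48879e+09.
Order-1 term: 1/12 · (1.45800e+08 − 1458.00) = 1.21499e+07.
Partial sum through k=1: 3.50094e+09.
Order-2 term: −1/720 · (3.24000e+06 − 3240.00) = -4495.50.
Partial sum through k=2: 3.50093e+09.
Order-3 term: 1/30240 · (21600.0 − 2160.00) = 0.642857.
Partial sum through k=3: 3.50093e+09.
Order-4 term: −1/1209600 · (0.00000 − 0.00000) = 0.00000.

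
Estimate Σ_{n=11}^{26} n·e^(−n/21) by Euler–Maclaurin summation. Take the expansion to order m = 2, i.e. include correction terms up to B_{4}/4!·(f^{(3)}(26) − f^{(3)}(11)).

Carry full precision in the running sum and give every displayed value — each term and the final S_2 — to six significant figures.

S_2 ≈ 118.829

The integral term ∫_11^26 x·e^(−x/21) dx = 111.832.
Boundary: ½(f(11) + f(26)) = ½(6.51486 + 7.53833) = 7.02660.
Integral + boundary = 118.859.
Correction k=1: B_{2}/2! · (f^{(1)}(26) − f^{(1)}(11)) = 1/12 · (-0.0690324 − 0.282029) = -0.0292551.
Running total after k=1: 118.829.
Correction k=2: B_{4}/4! · (f^{(3)}(26) − f^{(3)}(11)) = −1/720 · (0.00115837 − 0.00332551) = 3.00992e-06.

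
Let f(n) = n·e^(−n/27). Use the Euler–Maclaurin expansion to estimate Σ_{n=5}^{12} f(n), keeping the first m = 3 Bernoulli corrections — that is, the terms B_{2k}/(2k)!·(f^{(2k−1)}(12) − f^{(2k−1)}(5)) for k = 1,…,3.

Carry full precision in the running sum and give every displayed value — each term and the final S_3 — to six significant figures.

S_3 ≈ 48.6759

Integral: ∫_5^12 x·e^(−x/27) dx = 42.7782.
Endpoint term: (f(5) + f(12))/2 = (4.15475 + 7.69416)/2 = 5.92446.
So far: 48.7026.
Correction k=1: B_{2}/2! · (f^{(1)}(12) − f^{(1)}(5)) = 1/12 · (0.356211 − 0.677071) = -0.0267383.
After k=1: 48.6759.
Correction k=2: B_{4}/4! · (f^{(3)}(12) − f^{(3)}(5)) = −1/720 · (0.00224770 − 0.00320847) = 1.33440e-06.
After k=2: 48.6759.
Correction k=3: B_{6}/6! · (f^{(5)}(12) − f^{(5)}(5)) = 1/30240 · (5.49625e-06 − 7.52835e-06) = -6.71990e-11.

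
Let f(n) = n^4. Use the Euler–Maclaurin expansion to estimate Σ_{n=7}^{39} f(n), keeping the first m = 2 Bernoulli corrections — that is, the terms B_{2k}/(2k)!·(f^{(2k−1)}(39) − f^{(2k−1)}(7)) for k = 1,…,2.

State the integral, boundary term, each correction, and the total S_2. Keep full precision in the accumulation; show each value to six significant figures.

The integral term ∫_7^39 x^4 dx = 1.80415e+07.
Boundary: ½(f(7) + f(39)) = ½(2401.00 + 2.31344e+06) = 1.15792e+06.
Running total after boundary: 1.91994e+07.
Correction k=1: B_{2}/2! · (f^{(1)}(39) − f^{(1)}(7)) = 1/12 · (237276 − 1372.00) = 19658.7.
After k=1: 1.92191e+07.
Correction k=2: B_{4}/4! · (f^{(3)}(39) − f^{(3)}(7)) = −1/720 · (936.000 − 168.000) = -1.06667.

S_2 ≈ 1.92191e+07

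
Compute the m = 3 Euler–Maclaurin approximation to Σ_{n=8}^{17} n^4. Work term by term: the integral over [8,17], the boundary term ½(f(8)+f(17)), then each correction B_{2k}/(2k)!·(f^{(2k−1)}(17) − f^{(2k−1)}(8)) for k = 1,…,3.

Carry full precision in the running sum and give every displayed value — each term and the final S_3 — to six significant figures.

S_3 ≈ 322693

The integral term ∫_8^17 x^4 dx = 277418.
Endpoint term: (f(8) + f(17))/2 = (4096.00 + 83521.0)/2 = 43808.5.
Running total after boundary: 321226.
Order-1 term: 1/12 · (19652.0 − 2048.00) = 1467.00.
Running total after k=1: 322693.
Order-2 term: −1/720 · (408.000 − 192.000) = -0.300000.
Running total after k=2: 322693.
Order-3 term: 1/30240 · (0.00000 − 0.00000) = 0.00000.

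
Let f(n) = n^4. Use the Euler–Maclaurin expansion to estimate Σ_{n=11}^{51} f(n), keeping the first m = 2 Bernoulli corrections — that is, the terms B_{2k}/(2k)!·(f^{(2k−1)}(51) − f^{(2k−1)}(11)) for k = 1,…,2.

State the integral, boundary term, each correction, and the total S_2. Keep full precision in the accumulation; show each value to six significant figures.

S_2 ≈ 7.24065e+07

∫_11^51 x^4 dx evaluates to 6.89728e+07.
Endpoint term: (f(11) + f(51))/2 = (14641.0 + 6.76520e+06)/2 = 3.38992e+06.
So far: 7.23628e+07.
Order-1 term: 1/12 · (530604 − 5324.00) = 43773.3.
Running total after k=1: 7.24065e+07.
Order-2 term: −1/720 · (1224.00 − 264.000) = -1.33333.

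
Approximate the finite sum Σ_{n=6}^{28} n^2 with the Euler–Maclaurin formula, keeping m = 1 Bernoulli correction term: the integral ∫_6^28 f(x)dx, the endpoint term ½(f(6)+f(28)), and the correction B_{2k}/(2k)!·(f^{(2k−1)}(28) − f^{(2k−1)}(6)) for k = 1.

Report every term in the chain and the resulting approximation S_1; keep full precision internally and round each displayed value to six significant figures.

S_1 ≈ 7659.00

∫_6^28 x^2 dx evaluates to 7245.33.
Endpoint term: (f(6) + f(28))/2 = (36.0000 + 784.000)/2 = 410.000.
Running total after boundary: 7655.33.
k=1: B_{2}/(2)! × [f^{(1)}(28) − f^{(1)}(6)] = 1/12 × (56.0000 − 12.0000) = 3.66667.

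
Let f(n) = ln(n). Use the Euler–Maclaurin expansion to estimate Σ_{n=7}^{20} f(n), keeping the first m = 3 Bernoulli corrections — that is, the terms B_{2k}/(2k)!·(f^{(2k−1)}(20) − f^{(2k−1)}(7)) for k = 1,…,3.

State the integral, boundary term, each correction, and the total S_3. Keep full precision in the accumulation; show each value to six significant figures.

S_3 ≈ 35.7564

∫_7^20 ln(x) dx evaluates to 33.2933.
Endpoint term: (f(7) + f(20))/2 = (1.94591 + 2.99573)/2 = 2.47082.
Integral + boundary = 35.7641.
Order-1 term: 1/12 · (0.0500000 − 0.142857) = -0.00773810.
After k=1: 35.7564.
Order-2 term: −1/720 · (0.000250000 − 0.00583090) = 7.75126e-06.
After k=2: 35.7564.
Order-3 term: 1/30240 · (7.50000e-06 − 0.00142798) = -4.69734e-08.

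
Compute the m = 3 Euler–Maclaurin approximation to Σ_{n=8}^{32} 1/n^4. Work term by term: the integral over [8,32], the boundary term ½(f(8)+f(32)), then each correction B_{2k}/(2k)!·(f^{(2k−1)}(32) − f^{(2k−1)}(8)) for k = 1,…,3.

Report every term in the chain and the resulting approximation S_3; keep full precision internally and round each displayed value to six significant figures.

∫_8^32 1/x^4 dx evaluates to 0.000640869.
Boundary: ½(f(8) + f(32)) = ½(0.000244141 + 9.53674e-07) = 0.000122547.
Integral + boundary = 0.000763416.
Correction k=1: B_{2}/2! · (f^{(1)}(32) − f^{(1)}(8)) = 1/12 · (-1.19209e-07 − (-0.000122070)) = 1.01626e-05.
Partial sum through k=1: 0.000773579.
Correction k=2: B_{4}/4! · (f^{(3)}(32) − f^{(3)}(8)) = −1/720 · (-3.49246e-09 − (-5.72205e-05)) = -7.94680e-08.
Partial sum through k=2: 0.000773499.
Correction k=3: B_{6}/6! · (f^{(5)}(32) − f^{(5)}(8)) = 1/30240 · (-1.90994e-10 − (-5.00679e-05)) = 1.65568e-09.

S_3 ≈ 0.000773501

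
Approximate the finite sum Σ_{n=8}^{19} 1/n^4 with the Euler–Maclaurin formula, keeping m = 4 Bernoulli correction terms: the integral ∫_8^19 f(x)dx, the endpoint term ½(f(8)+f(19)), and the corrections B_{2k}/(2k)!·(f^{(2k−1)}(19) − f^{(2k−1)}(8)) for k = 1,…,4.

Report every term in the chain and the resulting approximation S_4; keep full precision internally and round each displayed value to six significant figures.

∫_8^19 1/x^4 dx evaluates to 0.000602444.
Endpoint term: (f(8) + f(19))/2 = (0.000244141 + 7.67336e-06)/2 = 0.000125907.
So far: 0.000728351.
Correction k=1: B_{2}/2! · (f^{(1)}(19) − f^{(1)}(8)) = 1/12 · (-1.61544e-06 − (-0.000122070)) = 1.00379e-05.
After k=1: 0.000738389.
Correction k=2: B_{4}/4! · (f^{(3)}(19) − f^{(3)}(8)) = −1/720 · (-1.34247e-07 − (-5.72205e-05)) = -7.92864e-08.
After k=2: 0.000738309.
Correction k=3: B_{6}/6! · (f^{(5)}(19) − f^{(5)}(8)) = 1/30240 · (-2.08251e-08 − (-5.00679e-05)) = 1.65500e-09.
After k=3: 0.000738311.
Correction k=4: B_{8}/8! · (f^{(7)}(19) − f^{(7)}(8)) = −1/1209600 · (-5.19185e-09 − (-7.04080e-05)) = -5.82034e-11.

S_4 ≈ 0.000738311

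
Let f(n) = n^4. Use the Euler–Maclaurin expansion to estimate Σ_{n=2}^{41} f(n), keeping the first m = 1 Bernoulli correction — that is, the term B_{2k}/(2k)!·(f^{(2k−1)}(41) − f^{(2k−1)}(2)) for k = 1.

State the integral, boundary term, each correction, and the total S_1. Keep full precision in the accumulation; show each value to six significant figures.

S_1 ≈ 2.46071e+07

Integral: ∫_2^41 x^4 dx = 2.31712e+07.
Endpoint term: (f(2) + f(41))/2 = (16.0000 + 2.82576e+06)/2 = 1.41289e+06.
So far: 2.45841e+07.
Correction k=1: B_{2}/2! · (f^{(1)}(41) − f^{(1)}(2)) = 1/12 · (275684 − 32.0000) = 22971.0.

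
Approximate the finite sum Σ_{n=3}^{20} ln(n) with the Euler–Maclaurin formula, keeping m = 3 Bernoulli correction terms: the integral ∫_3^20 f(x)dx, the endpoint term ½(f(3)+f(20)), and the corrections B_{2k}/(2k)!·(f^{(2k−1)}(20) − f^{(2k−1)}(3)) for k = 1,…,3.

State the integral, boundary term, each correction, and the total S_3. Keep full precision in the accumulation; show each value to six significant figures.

∫_3^20 ln(x) dx evaluates to 39.6188.
Endpoint term: (f(3) + f(20))/2 = (1.09861 + 2.99573)/2 = 2.04717.
So far: 41.6660.
Order-1 term: 1/12 · (0.0500000 − 0.333333) = -0.0236111.
Partial sum through k=1: 41.6424.
Order-2 term: −1/720 · (0.000250000 − 0.0740741) = 0.000102533.
Partial sum through k=2: 41.6425.
Order-3 term: 1/30240 · (7.50000e-06 − 0.0987654) = -3.26580e-06.

S_3 ≈ 41.6425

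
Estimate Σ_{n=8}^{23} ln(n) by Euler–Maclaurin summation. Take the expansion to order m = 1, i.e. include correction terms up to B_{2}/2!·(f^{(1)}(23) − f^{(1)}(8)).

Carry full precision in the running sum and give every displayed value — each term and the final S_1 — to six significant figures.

∫_8^23 ln(x) dx evaluates to 40.4808.
Endpoint term: (f(8) + f(23))/2 = (2.07944 + 3.13549)/2 = 2.60747.
So far: 43.0883.
k=1: B_{2}/(2)! × [f^{(1)}(23) − f^{(1)}(8)] = 1/12 × (0.0434783 − 0.125000) = -0.00679348.

S_1 ≈ 43.0815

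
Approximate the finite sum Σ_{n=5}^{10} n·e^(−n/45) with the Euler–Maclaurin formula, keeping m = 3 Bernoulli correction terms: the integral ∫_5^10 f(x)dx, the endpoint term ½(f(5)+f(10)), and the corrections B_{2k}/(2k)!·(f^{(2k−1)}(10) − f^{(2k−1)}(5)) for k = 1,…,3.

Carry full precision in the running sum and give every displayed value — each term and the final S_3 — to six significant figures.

Integral: ∫_5^10 x·e^(−x/45) dx = 31.5634.
½[f(5) + f(10)] = ½[4.47420 + 8.00737] = 6.24079.
Integral + boundary = 37.8042.
Correction k=1: B_{2}/2! · (f^{(1)}(10) − f^{(1)}(5)) = 1/12 · (0.622796 − 0.795413) = -0.0143847.
Partial sum through k=1: 37.7898.
Correction k=2: B_{4}/4! · (f^{(3)}(10) − f^{(3)}(5)) = −1/720 · (0.00109841 − 0.00127659) = 2.47477e-07.
Partial sum through k=2: 37.7898.
Correction k=3: B_{6}/6! · (f^{(5)}(10) − f^{(5)}(5)) = 1/30240 · (9.32966e-07 − 1.06685e-06) = -4.42751e-12.

S_3 ≈ 37.7898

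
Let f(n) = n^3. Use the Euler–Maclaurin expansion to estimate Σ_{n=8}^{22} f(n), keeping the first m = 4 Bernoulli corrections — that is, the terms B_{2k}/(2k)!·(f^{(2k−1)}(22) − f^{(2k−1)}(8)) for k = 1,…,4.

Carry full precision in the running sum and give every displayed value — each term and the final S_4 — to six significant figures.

The integral term ∫_8^22 x^3 dx = 57540.0.
Endpoint term: (f(8) + f(22))/2 = (512.000 + 10648.0)/2 = 5580.00.
Integral + boundary = 63120.0.
Correction k=1: B_{2}/2! · (f^{(1)}(22) − f^{(1)}(8)) = 1/12 · (1452.00 − 192.000) = 105.000.
Running total after k=1: 63225.0.
Correction k=2: B_{4}/4! · (f^{(3)}(22) − f^{(3)}(8)) = −1/720 · (6.00000 − 6.00000) = 0.00000.
Running total after k=2: 63225.0.
Correction k=3: B_{6}/6! · (f^{(5)}(22) − f^{(5)}(8)) = 1/30240 · (0.00000 − 0.00000) = 0.00000.
Running total after k=3: 63225.0.
Correction k=4: B_{8}/8! · (f^{(7)}(22) − f^{(7)}(8)) = −1/1209600 · (0.00000 − 0.00000) = 0.00000.

S_4 ≈ 63225.0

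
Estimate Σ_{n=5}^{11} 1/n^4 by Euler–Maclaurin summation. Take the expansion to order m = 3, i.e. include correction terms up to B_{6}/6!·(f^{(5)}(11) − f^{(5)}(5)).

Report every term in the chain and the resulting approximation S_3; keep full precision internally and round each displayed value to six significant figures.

Integral: ∫_5^11 1/x^4 dx = 0.00241623.
Endpoint term: (f(5) + f(11))/2 = (0.00160000 + 6.83013e-05)/2 = 0.000834151.
Integral + boundary = 0.00325038.
Order-1 term: 1/12 · (-2.48369e-05 − (-0.00128000)) = 0.000104597.
Partial sum through k=1: 0.00335498.
Order-2 term: −1/720 · (-6.15790e-06 − (-0.00153600)) = -2.12478e-06.
Partial sum through k=2: 0.00335285.
Order-3 term: 1/30240 · (-2.84994e-06 − (-0.00344064)) = 1.13684e-07.

S_3 ≈ 0.00335296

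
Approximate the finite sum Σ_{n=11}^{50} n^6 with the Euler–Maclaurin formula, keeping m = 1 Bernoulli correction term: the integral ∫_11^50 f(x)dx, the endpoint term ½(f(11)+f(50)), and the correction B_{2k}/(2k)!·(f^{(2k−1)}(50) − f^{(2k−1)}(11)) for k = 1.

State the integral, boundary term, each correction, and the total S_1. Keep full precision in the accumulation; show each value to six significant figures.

Integral: ∫_11^50 x^6 dx = 1.11604e+11.
Endpoint term: (f(11) + f(50))/2 = (1.77156e+06 + 1.56250e+10)/2 = 7.81339e+09.
Running total after boundary: 1.19418e+11.
Correction k=1: B_{2}/2! · (f^{(1)}(50) − f^{(1)}(11)) = 1/12 · (1.87500e+09 − 966306) = 1.56169e+08.

S_1 ≈ 1.19574e+11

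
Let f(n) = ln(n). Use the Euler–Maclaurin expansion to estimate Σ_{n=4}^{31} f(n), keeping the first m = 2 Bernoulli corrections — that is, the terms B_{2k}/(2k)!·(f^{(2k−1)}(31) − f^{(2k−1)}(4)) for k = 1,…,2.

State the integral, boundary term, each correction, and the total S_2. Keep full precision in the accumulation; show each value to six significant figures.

S_2 ≈ 76.3005

Integral: ∫_4^31 ln(x) dx = 73.9084.
Boundary: ½(f(4) + f(31)) = ½(1.38629 + 3.43399) = 2.41014.
Running total after boundary: 76.3186.
Correction k=1: B_{2}/2! · (f^{(1)}(31) − f^{(1)}(4)) = 1/12 · (0.0322581 − 0.250000) = -0.0181452.
After k=1: 76.3004.
Correction k=2: B_{4}/4! · (f^{(3)}(31) − f^{(3)}(4)) = −1/720 · (6.71344e-05 − 0.0312500) = 4.33095e-05.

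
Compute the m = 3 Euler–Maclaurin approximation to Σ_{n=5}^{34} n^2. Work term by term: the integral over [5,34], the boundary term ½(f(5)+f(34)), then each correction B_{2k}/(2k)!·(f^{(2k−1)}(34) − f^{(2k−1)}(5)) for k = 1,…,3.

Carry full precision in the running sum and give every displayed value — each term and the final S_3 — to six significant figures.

S_3 ≈ 13655.0

Integral: ∫_5^34 x^2 dx = 13059.7.
½[f(5) + f(34)] = ½[25.0000 + 1156.00] = 590.500.
So far: 13650.2.
Correction k=1: B_{2}/2! · (f^{(1)}(34) − f^{(1)}(5)) = 1/12 · (68.0000 − 10.0000) = 4.83333.
Partial sum through k=1: 13655.0.
Correction k=2: B_{4}/4! · (f^{(3)}(34) − f^{(3)}(5)) = −1/720 · (0.00000 − 0.00000) = 0.00000.
Partial sum through k=2: 13655.0.
Correction k=3: B_{6}/6! · (f^{(5)}(34) − f^{(5)}(5)) = 1/30240 · (0.00000 − 0.00000) = 0.00000.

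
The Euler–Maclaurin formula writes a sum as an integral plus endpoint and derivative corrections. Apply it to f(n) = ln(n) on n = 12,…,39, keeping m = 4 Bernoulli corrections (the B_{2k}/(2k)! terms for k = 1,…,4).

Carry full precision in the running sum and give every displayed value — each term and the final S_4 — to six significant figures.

Integral: ∫_12^39 ln(x) dx = 86.0600.
Boundary: ½(f(12) + f(39)) = ½(2.48491 + 3.66356) = 3.07423.
So far: 89.1343.
Order-1 term: 1/12 · (0.0256410 − 0.0833333) = -0.00480769.
Running total after k=1: 89.1295.
Order-2 term: −1/720 · (3.37160e-05 − 0.00115741) = 1.56068e-06.
Running total after k=2: 89.1295.
Order-3 term: 1/30240 · (2.66004e-07 − 9.64506e-05) = -3.18071e-09.
Running total after k=3: 89.1295.
Order-4 term: −1/1209600 · (5.24663e-09 − 2.00939e-05) = 1.66077e-11.

S_4 ≈ 89.1295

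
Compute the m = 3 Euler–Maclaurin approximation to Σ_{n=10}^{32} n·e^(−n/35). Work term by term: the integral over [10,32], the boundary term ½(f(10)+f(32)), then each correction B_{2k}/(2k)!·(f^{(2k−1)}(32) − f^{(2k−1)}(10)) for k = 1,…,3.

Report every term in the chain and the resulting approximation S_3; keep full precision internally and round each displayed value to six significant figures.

Integral: ∫_10^32 x·e^(−x/35) dx = 243.694.
½[f(10) + f(32)] = ½[7.51477 + 12.8257] = 10.1702.
Running total after boundary: 253.864.
Order-1 term: 1/12 · (0.0343545 − 0.536769) = -0.0418679.
Partial sum through k=1: 253.823.
Order-2 term: −1/720 · (0.000682416 − 0.00166508) = 1.36481e-06.
Partial sum through k=2: 253.823.
Order-3 term: 1/30240 · (1.09126e-06 − 2.36080e-06) = -4.19824e-11.

S_3 ≈ 253.823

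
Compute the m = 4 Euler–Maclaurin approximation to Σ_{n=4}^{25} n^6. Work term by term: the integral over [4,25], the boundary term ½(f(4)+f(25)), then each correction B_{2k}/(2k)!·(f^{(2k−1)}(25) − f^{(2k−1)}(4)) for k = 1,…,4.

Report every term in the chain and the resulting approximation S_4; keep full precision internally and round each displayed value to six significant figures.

Integral: ∫_4^25 x^6 dx = 8.71928e+08.
½[f(4) + f(25)] = ½[4096.00 + 2.44141e+08] = 1.22072e+08.
Running total after boundary: 9.94001e+08.
Order-1 term: 1/12 · (5.85938e+07 − 6144.00) = 4.88230e+06.
Running total after k=1: 9.98883e+08.
Order-2 term: −1/720 · (1.87500e+06 − 7680.00) = -2593.50.
Running total after k=2: 9.98881e+08.
Order-3 term: 1/30240 · (18000.0 − 2880.00) = 0.500000.
Running total after k=3: 9.98881e+08.
Order-4 term: −1/1209600 · (0.00000 − 0.00000) = 0.00000.

S_4 ≈ 9.98881e+08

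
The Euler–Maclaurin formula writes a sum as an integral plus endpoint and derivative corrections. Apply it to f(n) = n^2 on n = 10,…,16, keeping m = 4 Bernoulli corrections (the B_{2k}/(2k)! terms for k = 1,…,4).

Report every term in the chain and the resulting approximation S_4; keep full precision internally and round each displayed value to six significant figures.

∫_10^16 x^2 dx evaluates to 1032.00.
Endpoint term: (f(10) + f(16))/2 = (100.000 + 256.000)/2 = 178.000.
So far: 1210.00.
k=1: B_{2}/(2)! × [f^{(1)}(16) − f^{(1)}(10)] = 1/12 × (32.0000 − 20.0000) = 1.00000.
Running total after k=1: 1211.00.
k=2: B_{4}/(4)! × [f^{(3)}(16) − f^{(3)}(10)] = −1/720 × (0.00000 − 0.00000) = 0.00000.
Running total after k=2: 1211.00.
k=3: B_{6}/(6)! × [f^{(5)}(16) − f^{(5)}(10)] = 1/30240 × (0.00000 − 0.00000) = 0.00000.
Running total after k=3: 1211.00.
k=4: B_{8}/(8)! × [f^{(7)}(16) − f^{(7)}(10)] = −1/1209600 × (0.00000 − 0.00000) = 0.00000.

S_4 ≈ 1211.00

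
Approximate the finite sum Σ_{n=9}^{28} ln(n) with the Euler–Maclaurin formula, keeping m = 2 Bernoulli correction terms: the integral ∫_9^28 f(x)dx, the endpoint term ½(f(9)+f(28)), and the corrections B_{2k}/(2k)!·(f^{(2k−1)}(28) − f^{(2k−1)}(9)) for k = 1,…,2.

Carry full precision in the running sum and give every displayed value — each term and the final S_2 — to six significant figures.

S_2 ≈ 57.2851

Integral: ∫_9^28 ln(x) dx = 54.5267.
½[f(9) + f(28)] = ½[2.19722 + 3.33220] = 2.76471.
So far: 57.2914.
Order-1 term: 1/12 · (0.0357143 − 0.111111) = -0.00628307.
After k=1: 57.2851.
Order-2 term: −1/720 · (9.11079e-05 − 0.00274348) = 3.68386e-06.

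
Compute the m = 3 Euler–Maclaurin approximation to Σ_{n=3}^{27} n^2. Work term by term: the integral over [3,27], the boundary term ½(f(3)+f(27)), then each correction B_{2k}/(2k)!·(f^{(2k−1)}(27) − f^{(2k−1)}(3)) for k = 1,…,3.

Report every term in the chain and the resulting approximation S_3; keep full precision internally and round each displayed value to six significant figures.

∫_3^27 x^2 dx evaluates to 6552.00.
½[f(3) + f(27)] = ½[9.00000 + 729.000] = 369.000.
Integral + boundary = 6921.00.
Order-1 term: 1/12 · (54.0000 − 6.00000) = 4.00000.
Running total after k=1: 6925.00.
Order-2 term: −1/720 · (0.00000 − 0.00000) = 0.00000.
Running total after k=2: 6925.00.
Order-3 term: 1/30240 · (0.00000 − 0.00000) = 0.00000.

S_3 ≈ 6925.00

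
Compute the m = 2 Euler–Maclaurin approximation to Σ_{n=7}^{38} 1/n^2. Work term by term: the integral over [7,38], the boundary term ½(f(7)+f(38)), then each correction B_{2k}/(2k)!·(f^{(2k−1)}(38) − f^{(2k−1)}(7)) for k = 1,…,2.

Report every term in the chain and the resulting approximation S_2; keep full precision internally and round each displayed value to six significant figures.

∫_7^38 1/x^2 dx evaluates to 0.116541.
Boundary: ½(f(7) + f(38)) = ½(0.0204082 + 0.000692521) = 0.0105503.
Integral + boundary = 0.127092.
Order-1 term: 1/12 · (-3.64485e-05 − (-0.00583090)) = 0.000482871.
Partial sum through k=1: 0.127575.
Order-2 term: −1/720 · (-3.02896e-07 − (-0.00142798)) = -1.98288e-06.

S_2 ≈ 0.127573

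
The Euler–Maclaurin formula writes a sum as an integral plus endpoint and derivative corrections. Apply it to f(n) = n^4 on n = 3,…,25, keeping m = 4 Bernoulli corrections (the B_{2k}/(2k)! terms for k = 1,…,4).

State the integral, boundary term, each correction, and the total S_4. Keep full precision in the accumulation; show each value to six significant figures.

Integral: ∫_3^25 x^4 dx = 1.95308e+06.
Boundary: ½(f(3) + f(25)) = ½(81.0000 + 390625) = 195353.
Integral + boundary = 2.14843e+06.
Order-1 term: 1/12 · (62500.0 − 108.000) = 5199.33.
Running total after k=1: 2.15363e+06.
Order-2 term: −1/720 · (600.000 − 72.0000) = -0.733333.
Running total after k=2: 2.15363e+06.
Order-3 term: 1/30240 · (0.00000 − 0.00000) = 0.00000.
Running total after k=3: 2.15363e+06.
Order-4 term: −1/1209600 · (0.00000 − 0.00000) = 0.00000.

S_4 ≈ 2.15363e+06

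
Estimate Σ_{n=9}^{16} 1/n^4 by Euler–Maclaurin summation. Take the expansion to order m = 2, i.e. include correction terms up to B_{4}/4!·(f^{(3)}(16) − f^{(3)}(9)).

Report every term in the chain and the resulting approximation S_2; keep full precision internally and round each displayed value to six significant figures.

The integral term ∫_9^16 1/x^4 dx = 0.000375867.
½[f(9) + f(16)] = ½[0.000152416 + 1.52588e-05] = 8.38373e-05.
So far: 0.000459704.
k=1: B_{2}/(2)! × [f^{(1)}(16) − f^{(1)}(9)] = 1/12 × (-3.81470e-06 − (-6.77404e-05)) = 5.32714e-06.
After k=1: 0.000465032.
k=2: B_{4}/(4)! × [f^{(3)}(16) − f^{(3)}(9)] = −1/720 × (-4.47035e-07 − (-2.50890e-05)) = -3.42250e-08.

S_2 ≈ 0.000464997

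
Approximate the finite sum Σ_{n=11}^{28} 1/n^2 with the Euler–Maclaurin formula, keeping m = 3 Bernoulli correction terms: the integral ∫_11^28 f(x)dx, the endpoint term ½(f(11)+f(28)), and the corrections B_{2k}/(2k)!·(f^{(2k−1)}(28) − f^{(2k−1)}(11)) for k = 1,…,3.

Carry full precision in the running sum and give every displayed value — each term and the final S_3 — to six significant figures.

S_3 ≈ 0.0600822

∫_11^28 1/x^2 dx evaluates to 0.0551948.
½[f(11) + f(28)] = ½[0.00826446 + 0.00127551] = 0.00476999.
Running total after boundary: 0.0599648.
Order-1 term: 1/12 · (-9.11079e-05 − (-0.00150263)) = 0.000117627.
Partial sum through k=1: 0.0600824.
Order-2 term: −1/720 · (-1.39451e-06 − (-0.000149021)) = -2.05037e-07.
Partial sum through k=2: 0.0600822.
Order-3 term: 1/30240 · (-5.33613e-08 − (-3.69474e-05)) = 1.22004e-09.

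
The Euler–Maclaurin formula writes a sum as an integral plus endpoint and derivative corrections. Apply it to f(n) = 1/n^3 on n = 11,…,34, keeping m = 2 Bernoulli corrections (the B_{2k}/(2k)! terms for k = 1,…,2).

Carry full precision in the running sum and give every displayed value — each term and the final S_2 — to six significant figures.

∫_11^34 1/x^3 dx evaluates to 0.00369971.
½[f(11) + f(34)] = ½[0.000751315 + 2.54427e-05] = 0.000388379.
So far: 0.00408808.
Correction k=1: B_{2}/2! · (f^{(1)}(34) − f^{(1)}(11)) = 1/12 · (-2.24494e-06 − (-0.000204904)) = 1.68883e-05.
Running total after k=1: 0.00410497.
Correction k=2: B_{4}/4! · (f^{(3)}(34) − f^{(3)}(11)) = −1/720 · (-3.88399e-08 − (-3.38684e-05)) = -4.69855e-08.

S_2 ≈ 0.00410493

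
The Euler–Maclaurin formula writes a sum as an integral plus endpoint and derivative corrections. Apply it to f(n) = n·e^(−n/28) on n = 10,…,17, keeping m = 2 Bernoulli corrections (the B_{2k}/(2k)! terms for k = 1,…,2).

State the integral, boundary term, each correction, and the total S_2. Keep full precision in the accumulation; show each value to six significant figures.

∫_10^17 x·e^(−x/28) dx evaluates to 57.8706.
Endpoint term: (f(10) + f(17))/2 = (6.99673 + 9.26339)/2 = 8.13006.
So far: 66.0007.
Order-1 term: 1/12 · (0.214070 − 0.449789) = -0.0196433.
Partial sum through k=1: 65.9810.
Order-2 term: −1/720 · (0.00166311 − 0.00235859) = 9.65939e-07.

S_2 ≈ 65.9810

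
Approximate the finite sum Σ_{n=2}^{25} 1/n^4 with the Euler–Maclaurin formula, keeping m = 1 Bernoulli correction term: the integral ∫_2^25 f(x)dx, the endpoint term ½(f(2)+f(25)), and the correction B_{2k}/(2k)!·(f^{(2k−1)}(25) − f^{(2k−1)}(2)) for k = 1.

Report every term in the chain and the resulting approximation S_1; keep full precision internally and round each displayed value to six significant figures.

S_1 ≈ 0.0833132

Integral: ∫_2^25 1/x^4 dx = 0.0416453.
Endpoint term: (f(2) + f(25))/2 = (0.0625000 + 2.56000e-06)/2 = 0.0312513.
Running total after boundary: 0.0728966.
Correction k=1: B_{2}/2! · (f^{(1)}(25) − f^{(1)}(2)) = 1/12 · (-4.09600e-07 − (-0.125000)) = 0.0104166.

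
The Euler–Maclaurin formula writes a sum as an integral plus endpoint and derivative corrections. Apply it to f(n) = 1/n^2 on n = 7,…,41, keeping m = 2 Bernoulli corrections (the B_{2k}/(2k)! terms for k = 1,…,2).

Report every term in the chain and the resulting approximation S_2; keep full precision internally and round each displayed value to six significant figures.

S_2 ≈ 0.129450

The integral term ∫_7^41 1/x^2 dx = 0.118467.
½[f(7) + f(41)] = ½[0.0204082 + 0.000594884] = 0.0105015.
So far: 0.128968.
Correction k=1: B_{2}/2! · (f^{(1)}(41) − f^{(1)}(7)) = 1/12 · (-2.90187e-05 − (-0.00583090)) = 0.000483490.
Running total after k=1: 0.129452.
Correction k=2: B_{4}/4! · (f^{(3)}(41) − f^{(3)}(7)) = −1/720 · (-2.07153e-07 − (-0.00142798)) = -1.98301e-06.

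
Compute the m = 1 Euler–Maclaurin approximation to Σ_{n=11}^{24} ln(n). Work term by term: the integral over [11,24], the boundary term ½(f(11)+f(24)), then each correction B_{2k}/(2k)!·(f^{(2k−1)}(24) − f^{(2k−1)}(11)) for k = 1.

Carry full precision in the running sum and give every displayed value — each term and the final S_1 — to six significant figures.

∫_11^24 ln(x) dx evaluates to 36.8964.
Boundary: ½(f(11) + f(24)) = ½(2.39790 + 3.17805) = 2.78797.
So far: 39.6844.
k=1: B_{2}/(2)! × [f^{(1)}(24) − f^{(1)}(11)] = 1/12 × (0.0416667 − 0.0909091) = -0.00410354.

S_1 ≈ 39.6803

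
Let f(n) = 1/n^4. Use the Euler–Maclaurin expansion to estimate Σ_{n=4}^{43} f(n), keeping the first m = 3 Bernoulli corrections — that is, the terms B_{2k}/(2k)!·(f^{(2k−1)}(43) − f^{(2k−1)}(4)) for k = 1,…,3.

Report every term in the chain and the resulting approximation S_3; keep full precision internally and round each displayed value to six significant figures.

S_3 ≈ 0.00747361

The integral term ∫_4^43 1/x^4 dx = 0.00520414.
½[f(4) + f(43)] = ½[0.00390625 + 2.92500e-07] = 0.00195327.
So far: 0.00715741.
Order-1 term: 1/12 · (-2.72093e-08 − (-0.00390625)) = 0.000325519.
Running total after k=1: 0.00748293.
Order-2 term: −1/720 · (-4.41471e-10 − (-0.00732422)) = -1.01725e-05.
Running total after k=2: 0.00747276.
Order-3 term: 1/30240 · (-1.33707e-11 − (-0.0256348)) = 8.47711e-07.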